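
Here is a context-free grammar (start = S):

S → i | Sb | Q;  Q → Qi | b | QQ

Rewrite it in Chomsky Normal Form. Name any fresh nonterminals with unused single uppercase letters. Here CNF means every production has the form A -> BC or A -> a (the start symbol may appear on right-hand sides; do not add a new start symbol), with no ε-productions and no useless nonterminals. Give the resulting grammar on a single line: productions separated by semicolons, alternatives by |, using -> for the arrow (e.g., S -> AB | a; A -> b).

S -> b | i | QA | QQ | SB; A -> i; B -> b; Q -> b | QA | QQ

No ε-productions.
After unit-elimination: S -> b | i | QQ | Qi | Sb; Q -> b | QQ | Qi.
TERM: introduce B -> b, A -> i and substitute in every rule of length ≥2.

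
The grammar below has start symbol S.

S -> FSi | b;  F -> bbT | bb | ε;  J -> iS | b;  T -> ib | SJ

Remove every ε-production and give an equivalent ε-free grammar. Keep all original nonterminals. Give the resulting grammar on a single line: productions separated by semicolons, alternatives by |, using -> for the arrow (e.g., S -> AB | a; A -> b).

S -> b | Si | FSi; F -> bb | bbT; J -> b | iS; T -> SJ | ib

Nullable set: {F}.
S -> FSi: F nullable, giving FSi | Si.
Drop F -> ε.
Unchanged (no nullable symbols): S -> b; F -> bb; F -> bbT; J -> b; J -> iS; T -> SJ; T -> ib.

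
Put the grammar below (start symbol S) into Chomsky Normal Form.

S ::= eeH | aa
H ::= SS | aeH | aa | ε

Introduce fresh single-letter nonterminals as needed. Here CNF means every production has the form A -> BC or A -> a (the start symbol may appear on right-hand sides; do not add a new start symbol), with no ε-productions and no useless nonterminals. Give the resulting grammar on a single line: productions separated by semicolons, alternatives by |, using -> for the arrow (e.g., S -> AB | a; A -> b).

S -> AA | BB | BD; A -> a; B -> e; C -> BH; D -> BH; H -> AA | AB | AC | SS

Nullable: {H}; after ε-elimination: S -> aa | ee | eeH; H -> SS | aa | ae | aeH.
No unit productions to eliminate.
TERM: introduce A -> a, B -> e and substitute in every rule of length ≥2.
BIN: H -> ABH becomes H -> AC, C -> BH; S -> BBH becomes S -> BD, D -> BH.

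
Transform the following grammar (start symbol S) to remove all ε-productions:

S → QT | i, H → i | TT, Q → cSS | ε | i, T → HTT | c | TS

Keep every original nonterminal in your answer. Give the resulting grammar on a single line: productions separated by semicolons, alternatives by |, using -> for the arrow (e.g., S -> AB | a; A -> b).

S -> T | i | QT; H -> i | TT; Q -> i | cSS; T -> c | TS | HTT

Nullable set: {Q}.
S -> QT: Q nullable, giving QT | T.
Drop Q -> ε.
Unchanged (no nullable symbols): S -> i; H -> TT; H -> i; Q -> cSS; Q -> i; T -> HTT; T -> TS; T -> c.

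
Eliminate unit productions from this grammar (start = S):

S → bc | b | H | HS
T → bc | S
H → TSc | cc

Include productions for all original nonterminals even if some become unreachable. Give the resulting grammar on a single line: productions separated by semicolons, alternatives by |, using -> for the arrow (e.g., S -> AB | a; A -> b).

Unit productions: S->H, T->S.
Unit pairs (A ⇒* B via units): (S,H), (T,H), (T,S).
S: inherits non-unit rules of {H, S} → HS | TSc | b | bc | cc.
H: inherits non-unit rules of {H} → TSc | cc.
T: inherits non-unit rules of {H, S, T} → HS | TSc | b | bc | cc.

S -> b | HS | bc | cc | TSc; H -> cc | TSc; T -> b | HS | bc | cc | TSc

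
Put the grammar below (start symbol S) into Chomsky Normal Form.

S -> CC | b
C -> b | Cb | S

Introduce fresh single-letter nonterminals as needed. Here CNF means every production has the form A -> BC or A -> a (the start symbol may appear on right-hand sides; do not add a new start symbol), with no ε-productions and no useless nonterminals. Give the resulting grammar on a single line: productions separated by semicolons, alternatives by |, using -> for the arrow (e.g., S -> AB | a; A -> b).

S -> b | CC; A -> b; C -> b | CA | CC

No ε-productions.
After unit-elimination: S -> b | CC; C -> b | CC | Cb.
TERM: introduce A -> b and substitute in every rule of length ≥2.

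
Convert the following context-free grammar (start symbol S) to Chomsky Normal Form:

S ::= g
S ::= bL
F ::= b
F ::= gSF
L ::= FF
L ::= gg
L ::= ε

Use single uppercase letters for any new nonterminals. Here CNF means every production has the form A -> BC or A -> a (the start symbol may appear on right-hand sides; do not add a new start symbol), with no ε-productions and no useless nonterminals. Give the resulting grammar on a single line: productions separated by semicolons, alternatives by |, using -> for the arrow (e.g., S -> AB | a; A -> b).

Nullable: {L}; after ε-elimination: S -> b | g | bL; F -> b | gSF; L -> FF | gg.
No unit productions to eliminate.
TERM: introduce B -> b, A -> g and substitute in every rule of length ≥2.
BIN: F -> ASF becomes F -> AC, C -> SF.

S -> b | g | BL; A -> g; B -> b; C -> SF; F -> b | AC; L -> AA | FF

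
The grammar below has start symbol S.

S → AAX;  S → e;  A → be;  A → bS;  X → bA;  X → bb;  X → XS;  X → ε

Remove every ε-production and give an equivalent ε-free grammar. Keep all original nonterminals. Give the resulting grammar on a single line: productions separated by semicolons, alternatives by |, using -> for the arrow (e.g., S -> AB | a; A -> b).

Nullable set: {X}.
S -> AAX: X nullable, giving AA | AAX.
Drop X -> ε.
X -> XS: X nullable, giving S | XS.
Unchanged (no nullable symbols): S -> e; A -> bS; A -> be; X -> bA; X -> bb.

S -> e | AA | AAX; A -> bS | be; X -> S | XS | bA | bb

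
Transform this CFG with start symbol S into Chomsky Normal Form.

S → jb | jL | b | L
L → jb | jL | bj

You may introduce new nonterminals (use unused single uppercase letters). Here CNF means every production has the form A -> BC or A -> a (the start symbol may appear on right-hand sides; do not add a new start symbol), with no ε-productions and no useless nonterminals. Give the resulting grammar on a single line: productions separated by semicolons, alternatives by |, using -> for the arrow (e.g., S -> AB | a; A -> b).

S -> b | AB | BA | BL; A -> b; B -> j; L -> AB | BA | BL

No ε-productions.
After unit-elimination: S -> b | bj | jL | jb; L -> bj | jL | jb.
TERM: introduce A -> b, B -> j and substitute in every rule of length ≥2.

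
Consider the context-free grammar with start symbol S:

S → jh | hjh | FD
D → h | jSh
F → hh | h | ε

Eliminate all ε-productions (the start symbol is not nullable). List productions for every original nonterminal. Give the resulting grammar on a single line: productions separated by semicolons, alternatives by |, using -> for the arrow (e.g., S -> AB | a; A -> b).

Nullable set: {F}.
S -> FD: F nullable, giving D | FD.
Drop F -> ε.
Unchanged (no nullable symbols): S -> hjh; S -> jh; D -> h; D -> jSh; F -> h; F -> hh.

S -> D | FD | jh | hjh; D -> h | jSh; F -> h | hh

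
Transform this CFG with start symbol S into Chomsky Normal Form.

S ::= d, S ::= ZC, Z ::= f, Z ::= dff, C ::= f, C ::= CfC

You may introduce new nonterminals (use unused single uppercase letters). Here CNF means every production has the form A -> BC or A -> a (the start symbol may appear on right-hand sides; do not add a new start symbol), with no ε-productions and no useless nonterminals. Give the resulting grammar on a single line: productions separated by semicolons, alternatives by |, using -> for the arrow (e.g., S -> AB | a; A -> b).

No ε-productions.
No unit productions to eliminate.
TERM: introduce B -> d, A -> f and substitute in every rule of length ≥2.
BIN: C -> CAC becomes C -> CD, D -> AC; Z -> BAA becomes Z -> BE, E -> AA.

S -> d | ZC; A -> f; B -> d; C -> f | CD; D -> AC; E -> AA; Z -> f | BE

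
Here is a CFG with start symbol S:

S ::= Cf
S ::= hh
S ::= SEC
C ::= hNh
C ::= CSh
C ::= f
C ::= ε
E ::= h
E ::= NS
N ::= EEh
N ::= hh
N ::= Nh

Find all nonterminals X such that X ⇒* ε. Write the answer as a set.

{C}

Directly nullable (have an ε-rule): {C}.
Not nullable: E, N, S — each has a terminal in every rule's right-hand side or depends on a non-nullable symbol.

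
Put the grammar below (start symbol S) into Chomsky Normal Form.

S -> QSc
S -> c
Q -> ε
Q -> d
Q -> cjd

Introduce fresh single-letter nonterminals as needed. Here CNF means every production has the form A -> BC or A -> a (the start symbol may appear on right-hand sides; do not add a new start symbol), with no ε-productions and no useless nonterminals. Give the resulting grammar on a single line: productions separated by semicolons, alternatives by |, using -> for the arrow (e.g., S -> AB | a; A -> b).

Nullable: {Q}; after ε-elimination: S -> c | Sc | QSc; Q -> d | cjd.
No unit productions to eliminate.
TERM: introduce A -> c, C -> d, B -> j and substitute in every rule of length ≥2.
BIN: Q -> ABC becomes Q -> AD, D -> BC; S -> QSA becomes S -> QE, E -> SA.

S -> c | QE | SA; A -> c; B -> j; C -> d; D -> BC; E -> SA; Q -> d | AD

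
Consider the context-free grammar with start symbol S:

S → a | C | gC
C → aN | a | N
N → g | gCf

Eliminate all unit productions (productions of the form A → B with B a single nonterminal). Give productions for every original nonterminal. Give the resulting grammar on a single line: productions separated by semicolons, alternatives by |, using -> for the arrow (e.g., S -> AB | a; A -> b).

S -> a | g | aN | gC | gCf; C -> a | g | aN | gCf; N -> g | gCf

Unit productions: C->N, S->C.
Unit pairs (A ⇒* B via units): (C,N), (S,C), (S,N).
S: inherits non-unit rules of {C, N, S} → a | aN | g | gC | gCf.
C: inherits non-unit rules of {C, N} → a | aN | g | gCf.
N: inherits non-unit rules of {N} → g | gCf.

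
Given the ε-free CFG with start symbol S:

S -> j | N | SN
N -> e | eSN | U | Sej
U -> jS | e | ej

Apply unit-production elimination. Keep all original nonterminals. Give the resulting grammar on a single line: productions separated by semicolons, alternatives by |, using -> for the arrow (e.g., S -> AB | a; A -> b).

S -> e | j | SN | ej | jS | Sej | eSN; N -> e | ej | jS | Sej | eSN; U -> e | ej | jS

Unit productions: N->U, S->N.
Unit pairs (A ⇒* B via units): (N,U), (S,N), (S,U).
S: inherits non-unit rules of {N, S, U} → SN | Sej | e | eSN | ej | j | jS.
N: inherits non-unit rules of {N, U} → Sej | e | eSN | ej | jS.
U: inherits non-unit rules of {U} → e | ej | jS.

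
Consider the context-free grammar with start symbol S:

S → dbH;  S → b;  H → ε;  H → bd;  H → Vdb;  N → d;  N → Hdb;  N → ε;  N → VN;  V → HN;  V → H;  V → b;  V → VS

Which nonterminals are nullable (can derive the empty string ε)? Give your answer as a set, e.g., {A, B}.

Directly nullable (have an ε-rule): {H, N}.
V is nullable via V -> H (every symbol on the right is already known nullable).
Not nullable: S — each has a terminal in every rule's right-hand side or depends on a non-nullable symbol.

{H, N, V}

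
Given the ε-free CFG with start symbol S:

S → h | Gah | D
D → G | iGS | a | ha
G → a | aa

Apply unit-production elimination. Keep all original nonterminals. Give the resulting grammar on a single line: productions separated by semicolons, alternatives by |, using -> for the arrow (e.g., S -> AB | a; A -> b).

S -> a | h | aa | ha | Gah | iGS; D -> a | aa | ha | iGS; G -> a | aa

Unit productions: D->G, S->D.
Unit pairs (A ⇒* B via units): (D,G), (S,D), (S,G).
S: inherits non-unit rules of {D, G, S} → Gah | a | aa | h | ha | iGS.
D: inherits non-unit rules of {D, G} → a | aa | ha | iGS.
G: inherits non-unit rules of {G} → a | aa.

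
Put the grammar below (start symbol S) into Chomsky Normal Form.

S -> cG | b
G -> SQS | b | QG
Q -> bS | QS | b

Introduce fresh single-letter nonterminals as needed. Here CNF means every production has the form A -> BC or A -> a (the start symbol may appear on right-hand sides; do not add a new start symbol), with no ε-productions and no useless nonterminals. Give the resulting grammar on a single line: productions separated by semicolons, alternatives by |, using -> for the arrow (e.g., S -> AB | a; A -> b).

No ε-productions.
No unit productions to eliminate.
TERM: introduce A -> b, B -> c and substitute in every rule of length ≥2.
BIN: G -> SQS becomes G -> SC, C -> QS.

S -> b | BG; A -> b; B -> c; C -> QS; G -> b | QG | SC; Q -> b | AS | QS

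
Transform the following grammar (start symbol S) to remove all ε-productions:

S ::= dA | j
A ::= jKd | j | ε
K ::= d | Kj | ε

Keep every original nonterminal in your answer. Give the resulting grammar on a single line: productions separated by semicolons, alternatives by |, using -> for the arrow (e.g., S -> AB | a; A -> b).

S -> d | j | dA; A -> j | jd | jKd; K -> d | j | Kj

Nullable set: {A, K}.
S -> dA: A nullable, giving d | dA.
Drop A -> ε.
A -> jKd: K nullable, giving jKd | jd.
Drop K -> ε.
K -> Kj: K nullable, giving Kj | j.
Unchanged (no nullable symbols): S -> j; A -> j; K -> d.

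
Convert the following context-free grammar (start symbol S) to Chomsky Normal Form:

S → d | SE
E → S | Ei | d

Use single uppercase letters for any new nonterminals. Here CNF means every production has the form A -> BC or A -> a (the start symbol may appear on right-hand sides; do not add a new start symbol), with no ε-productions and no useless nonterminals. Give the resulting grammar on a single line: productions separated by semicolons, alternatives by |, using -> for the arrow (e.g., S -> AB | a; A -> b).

No ε-productions.
After unit-elimination: S -> d | SE; E -> d | Ei | SE.
TERM: introduce A -> i and substitute in every rule of length ≥2.

S -> d | SE; A -> i; E -> d | EA | SE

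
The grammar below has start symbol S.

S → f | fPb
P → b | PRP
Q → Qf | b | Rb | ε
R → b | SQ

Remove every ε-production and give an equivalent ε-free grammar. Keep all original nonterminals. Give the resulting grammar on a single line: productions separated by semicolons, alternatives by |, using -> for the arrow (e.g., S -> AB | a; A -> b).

S -> f | fPb; P -> b | PRP; Q -> b | f | Qf | Rb; R -> S | b | SQ

Nullable set: {Q}.
Drop Q -> ε.
Q -> Qf: Q nullable, giving Qf | f.
R -> SQ: Q nullable, giving S | SQ.
Unchanged (no nullable symbols): S -> f; S -> fPb; P -> PRP; P -> b; Q -> Rb; Q -> b; R -> b.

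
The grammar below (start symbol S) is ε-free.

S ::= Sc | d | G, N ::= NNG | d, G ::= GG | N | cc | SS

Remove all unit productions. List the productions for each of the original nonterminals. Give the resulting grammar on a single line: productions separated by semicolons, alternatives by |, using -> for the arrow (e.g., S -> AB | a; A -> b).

Unit productions: G->N, S->G.
Unit pairs (A ⇒* B via units): (G,N), (S,G), (S,N).
S: inherits non-unit rules of {G, N, S} → GG | NNG | SS | Sc | cc | d.
G: inherits non-unit rules of {G, N} → GG | NNG | SS | cc | d.
N: inherits non-unit rules of {N} → NNG | d.

S -> d | GG | SS | Sc | cc | NNG; G -> d | GG | SS | cc | NNG; N -> d | NNG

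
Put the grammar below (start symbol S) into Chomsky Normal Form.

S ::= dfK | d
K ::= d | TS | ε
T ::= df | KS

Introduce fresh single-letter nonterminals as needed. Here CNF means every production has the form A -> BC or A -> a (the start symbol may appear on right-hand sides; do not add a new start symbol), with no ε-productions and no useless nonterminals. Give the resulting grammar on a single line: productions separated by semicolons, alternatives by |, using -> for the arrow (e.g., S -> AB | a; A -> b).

Nullable: {K}; after ε-elimination: S -> d | df | dfK; K -> d | TS; T -> S | KS | df.
After unit-elimination: S -> d | df | dfK; K -> d | TS; T -> d | KS | df | dfK.
TERM: introduce A -> d, B -> f and substitute in every rule of length ≥2.
BIN: S -> ABK becomes S -> AC, C -> BK; T -> ABK becomes T -> AD, D -> BK.

S -> d | AB | AC; A -> d; B -> f; C -> BK; D -> BK; K -> d | TS; T -> d | AB | AD | KS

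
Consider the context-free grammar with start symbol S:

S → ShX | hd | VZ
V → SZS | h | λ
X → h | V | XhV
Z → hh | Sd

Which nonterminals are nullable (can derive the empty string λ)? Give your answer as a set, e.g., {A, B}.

Directly nullable (have an ε-rule): {V}.
X is nullable via X -> V (every symbol on the right is already known nullable).
Not nullable: S, Z — each has a terminal in every rule's right-hand side or depends on a non-nullable symbol.

{V, X}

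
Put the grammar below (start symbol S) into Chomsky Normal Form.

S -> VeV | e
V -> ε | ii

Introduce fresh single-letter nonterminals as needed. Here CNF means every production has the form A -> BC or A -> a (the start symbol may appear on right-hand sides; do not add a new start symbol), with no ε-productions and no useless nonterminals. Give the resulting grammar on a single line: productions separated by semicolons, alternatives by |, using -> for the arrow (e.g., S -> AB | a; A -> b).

S -> e | AV | VA | VC; A -> e; B -> i; C -> AV; V -> BB

Nullable: {V}; after ε-elimination: S -> e | Ve | eV | VeV; V -> ii.
No unit productions to eliminate.
TERM: introduce A -> e, B -> i and substitute in every rule of length ≥2.
BIN: S -> VAV becomes S -> VC, C -> AV.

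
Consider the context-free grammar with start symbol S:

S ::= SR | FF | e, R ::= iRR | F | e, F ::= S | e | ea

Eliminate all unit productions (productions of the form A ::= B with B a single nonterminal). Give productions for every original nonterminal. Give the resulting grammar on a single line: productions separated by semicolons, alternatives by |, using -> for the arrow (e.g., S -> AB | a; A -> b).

S -> e | FF | SR; F -> e | FF | SR | ea; R -> e | FF | SR | ea | iRR

Unit productions: F->S, R->F.
Unit pairs (A ⇒* B via units): (F,S), (R,F), (R,S).
S: inherits non-unit rules of {S} → FF | SR | e.
F: inherits non-unit rules of {F, S} → FF | SR | e | ea.
R: inherits non-unit rules of {F, R, S} → FF | SR | e | ea | iRR.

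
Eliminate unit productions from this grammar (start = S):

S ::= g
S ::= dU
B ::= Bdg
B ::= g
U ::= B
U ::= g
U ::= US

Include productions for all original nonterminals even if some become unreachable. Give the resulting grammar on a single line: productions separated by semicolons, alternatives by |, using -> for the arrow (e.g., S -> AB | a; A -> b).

Unit productions: U->B.
Unit pairs (A ⇒* B via units): (U,B).
S: inherits non-unit rules of {S} → dU | g.
B: inherits non-unit rules of {B} → Bdg | g.
U: inherits non-unit rules of {B, U} → Bdg | US | g.

S -> g | dU; B -> g | Bdg; U -> g | US | Bdg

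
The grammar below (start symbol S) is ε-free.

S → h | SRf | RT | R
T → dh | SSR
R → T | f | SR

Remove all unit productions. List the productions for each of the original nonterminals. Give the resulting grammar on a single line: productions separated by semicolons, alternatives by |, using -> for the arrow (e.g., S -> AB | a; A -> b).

S -> f | h | RT | SR | dh | SRf | SSR; R -> f | SR | dh | SSR; T -> dh | SSR

Unit productions: R->T, S->R.
Unit pairs (A ⇒* B via units): (R,T), (S,R), (S,T).
S: inherits non-unit rules of {R, S, T} → RT | SR | SRf | SSR | dh | f | h.
R: inherits non-unit rules of {R, T} → SR | SSR | dh | f.
T: inherits non-unit rules of {T} → SSR | dh.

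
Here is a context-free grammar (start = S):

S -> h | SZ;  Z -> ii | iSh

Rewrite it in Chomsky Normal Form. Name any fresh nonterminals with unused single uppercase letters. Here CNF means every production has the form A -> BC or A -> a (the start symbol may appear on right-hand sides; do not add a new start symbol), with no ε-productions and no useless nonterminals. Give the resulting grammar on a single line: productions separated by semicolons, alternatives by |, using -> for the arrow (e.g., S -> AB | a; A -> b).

S -> h | SZ; A -> i; B -> h; C -> SB; Z -> AA | AC

No ε-productions.
No unit productions to eliminate.
TERM: introduce B -> h, A -> i and substitute in every rule of length ≥2.
BIN: Z -> ASB becomes Z -> AC, C -> SB.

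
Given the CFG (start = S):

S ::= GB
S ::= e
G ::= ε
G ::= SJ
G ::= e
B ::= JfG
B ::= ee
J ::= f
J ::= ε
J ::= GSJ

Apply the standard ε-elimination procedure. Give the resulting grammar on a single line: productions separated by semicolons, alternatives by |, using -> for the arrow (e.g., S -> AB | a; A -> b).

S -> B | e | GB; B -> f | Jf | ee | fG | JfG; G -> S | e | SJ; J -> S | f | GS | SJ | GSJ

Nullable set: {G, J}.
S -> GB: G nullable, giving B | GB.
B -> JfG: J, G nullable, giving Jf | JfG | f | fG.
Drop G -> ε.
G -> SJ: J nullable, giving S | SJ.
Drop J -> ε.
J -> GSJ: G, J nullable, giving GS | GSJ | S | SJ.
Unchanged (no nullable symbols): S -> e; B -> ee; G -> e; J -> f.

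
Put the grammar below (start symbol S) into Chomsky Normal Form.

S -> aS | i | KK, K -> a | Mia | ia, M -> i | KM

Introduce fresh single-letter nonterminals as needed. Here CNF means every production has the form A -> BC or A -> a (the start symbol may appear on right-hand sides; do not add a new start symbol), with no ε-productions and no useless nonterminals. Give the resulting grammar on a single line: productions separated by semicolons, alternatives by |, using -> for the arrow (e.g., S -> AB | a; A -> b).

No ε-productions.
No unit productions to eliminate.
TERM: introduce B -> a, A -> i and substitute in every rule of length ≥2.
BIN: K -> MAB becomes K -> MC, C -> AB.

S -> i | BS | KK; A -> i; B -> a; C -> AB; K -> a | AB | MC; M -> i | KM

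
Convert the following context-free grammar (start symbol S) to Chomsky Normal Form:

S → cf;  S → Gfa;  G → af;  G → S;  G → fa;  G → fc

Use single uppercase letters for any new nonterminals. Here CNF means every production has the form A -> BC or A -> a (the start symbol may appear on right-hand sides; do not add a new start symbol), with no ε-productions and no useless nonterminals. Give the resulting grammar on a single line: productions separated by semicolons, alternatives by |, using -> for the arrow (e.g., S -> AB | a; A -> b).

S -> CA | GE; A -> f; B -> a; C -> c; D -> AB; E -> AB; G -> AB | AC | BA | CA | GD

No ε-productions.
After unit-elimination: S -> cf | Gfa; G -> af | cf | fa | fc | Gfa.
TERM: introduce B -> a, C -> c, A -> f and substitute in every rule of length ≥2.
BIN: G -> GAB becomes G -> GD, D -> AB; S -> GAB becomes S -> GE, E -> AB.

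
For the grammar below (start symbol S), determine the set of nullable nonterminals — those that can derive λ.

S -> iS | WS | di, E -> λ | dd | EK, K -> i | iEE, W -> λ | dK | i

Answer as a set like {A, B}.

{E, W}

Directly nullable (have an ε-rule): {E, W}.
Not nullable: K, S — each has a terminal in every rule's right-hand side or depends on a non-nullable symbol.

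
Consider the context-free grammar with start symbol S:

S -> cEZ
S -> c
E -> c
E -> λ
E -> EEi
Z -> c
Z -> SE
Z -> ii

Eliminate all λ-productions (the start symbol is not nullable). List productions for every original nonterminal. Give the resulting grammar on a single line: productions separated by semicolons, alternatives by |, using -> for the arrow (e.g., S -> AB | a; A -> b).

Nullable set: {E}.
S -> cEZ: E nullable, giving cEZ | cZ.
Drop E -> λ.
E -> EEi: E, E nullable, giving EEi | Ei | i.
Z -> SE: E nullable, giving S | SE.
Unchanged (no nullable symbols): S -> c; E -> c; Z -> c; Z -> ii.

S -> c | cZ | cEZ; E -> c | i | Ei | EEi; Z -> S | c | SE | ii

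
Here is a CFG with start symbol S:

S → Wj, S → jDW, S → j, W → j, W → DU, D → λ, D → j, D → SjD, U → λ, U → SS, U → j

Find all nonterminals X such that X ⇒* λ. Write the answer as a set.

{D, U, W}

Directly nullable (have an ε-rule): {D, U}.
W is nullable via W -> DU (every symbol on the right is already known nullable).
Not nullable: S — each has a terminal in every rule's right-hand side or depends on a non-nullable symbol.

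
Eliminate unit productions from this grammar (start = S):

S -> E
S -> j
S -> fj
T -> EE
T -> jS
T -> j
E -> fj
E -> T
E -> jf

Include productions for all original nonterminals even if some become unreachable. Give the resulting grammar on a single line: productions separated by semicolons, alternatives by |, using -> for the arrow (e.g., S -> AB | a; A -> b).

Unit productions: E->T, S->E.
Unit pairs (A ⇒* B via units): (E,T), (S,E), (S,T).
S: inherits non-unit rules of {E, S, T} → EE | fj | j | jS | jf.
E: inherits non-unit rules of {E, T} → EE | fj | j | jS | jf.
T: inherits non-unit rules of {T} → EE | j | jS.

S -> j | EE | fj | jS | jf; E -> j | EE | fj | jS | jf; T -> j | EE | jS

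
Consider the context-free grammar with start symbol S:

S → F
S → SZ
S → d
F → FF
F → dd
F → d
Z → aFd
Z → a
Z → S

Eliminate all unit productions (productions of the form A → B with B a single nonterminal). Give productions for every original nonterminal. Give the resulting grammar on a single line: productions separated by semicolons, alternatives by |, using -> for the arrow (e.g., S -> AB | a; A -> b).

S -> d | FF | SZ | dd; F -> d | FF | dd; Z -> a | d | FF | SZ | dd | aFd

Unit productions: S->F, Z->S.
Unit pairs (A ⇒* B via units): (S,F), (Z,F), (Z,S).
S: inherits non-unit rules of {F, S} → FF | SZ | d | dd.
F: inherits non-unit rules of {F} → FF | d | dd.
Z: inherits non-unit rules of {F, S, Z} → FF | SZ | a | aFd | d | dd.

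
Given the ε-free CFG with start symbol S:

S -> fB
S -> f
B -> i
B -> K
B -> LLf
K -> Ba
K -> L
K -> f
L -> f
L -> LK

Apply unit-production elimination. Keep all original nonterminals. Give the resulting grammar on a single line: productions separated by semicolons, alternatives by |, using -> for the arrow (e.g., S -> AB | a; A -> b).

S -> f | fB; B -> f | i | Ba | LK | LLf; K -> f | Ba | LK; L -> f | LK

Unit productions: B->K, K->L.
Unit pairs (A ⇒* B via units): (B,K), (B,L), (K,L).
S: inherits non-unit rules of {S} → f | fB.
B: inherits non-unit rules of {B, K, L} → Ba | LK | LLf | f | i.
K: inherits non-unit rules of {K, L} → Ba | LK | f.
L: inherits non-unit rules of {L} → LK | f.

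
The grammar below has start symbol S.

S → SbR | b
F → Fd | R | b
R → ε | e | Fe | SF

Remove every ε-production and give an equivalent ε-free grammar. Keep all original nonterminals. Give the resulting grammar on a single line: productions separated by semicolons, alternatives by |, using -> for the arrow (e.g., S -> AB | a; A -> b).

S -> b | Sb | SbR; F -> R | b | d | Fd; R -> S | e | Fe | SF

Nullable set: {F, R}.
S -> SbR: R nullable, giving Sb | SbR.
F -> Fd: F nullable, giving Fd | d.
F -> R: R nullable, giving R.
Drop R -> ε.
R -> Fe: F nullable, giving Fe | e.
R -> SF: F nullable, giving S | SF.
Unchanged (no nullable symbols): S -> b; F -> b; R -> e.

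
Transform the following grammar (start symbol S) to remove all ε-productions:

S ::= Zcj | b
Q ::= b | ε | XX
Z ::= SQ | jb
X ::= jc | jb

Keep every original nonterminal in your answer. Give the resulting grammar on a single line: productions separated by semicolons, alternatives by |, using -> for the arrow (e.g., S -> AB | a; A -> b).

S -> b | Zcj; Q -> b | XX; X -> jb | jc; Z -> S | SQ | jb

Nullable set: {Q}.
Drop Q -> ε.
Z -> SQ: Q nullable, giving S | SQ.
Unchanged (no nullable symbols): S -> Zcj; S -> b; Q -> XX; Q -> b; X -> jb; X -> jc; Z -> jb.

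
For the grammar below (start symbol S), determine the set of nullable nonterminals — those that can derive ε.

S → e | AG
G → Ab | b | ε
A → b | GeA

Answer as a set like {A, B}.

{G}

Directly nullable (have an ε-rule): {G}.
Not nullable: A, S — each has a terminal in every rule's right-hand side or depends on a non-nullable symbol.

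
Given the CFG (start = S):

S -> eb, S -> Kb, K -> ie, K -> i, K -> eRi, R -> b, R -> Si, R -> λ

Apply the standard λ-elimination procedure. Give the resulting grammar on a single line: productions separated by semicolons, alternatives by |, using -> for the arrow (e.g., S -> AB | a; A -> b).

Nullable set: {R}.
K -> eRi: R nullable, giving eRi | ei.
Drop R -> λ.
Unchanged (no nullable symbols): S -> Kb; S -> eb; K -> i; K -> ie; R -> Si; R -> b.

S -> Kb | eb; K -> i | ei | ie | eRi; R -> b | Si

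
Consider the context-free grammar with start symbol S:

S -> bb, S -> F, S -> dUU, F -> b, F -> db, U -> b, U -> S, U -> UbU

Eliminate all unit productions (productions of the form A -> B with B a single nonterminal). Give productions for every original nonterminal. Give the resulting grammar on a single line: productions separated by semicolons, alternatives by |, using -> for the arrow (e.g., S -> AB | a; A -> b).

S -> b | bb | db | dUU; F -> b | db; U -> b | bb | db | UbU | dUU

Unit productions: S->F, U->S.
Unit pairs (A ⇒* B via units): (S,F), (U,F), (U,S).
S: inherits non-unit rules of {F, S} → b | bb | dUU | db.
F: inherits non-unit rules of {F} → b | db.
U: inherits non-unit rules of {F, S, U} → UbU | b | bb | dUU | db.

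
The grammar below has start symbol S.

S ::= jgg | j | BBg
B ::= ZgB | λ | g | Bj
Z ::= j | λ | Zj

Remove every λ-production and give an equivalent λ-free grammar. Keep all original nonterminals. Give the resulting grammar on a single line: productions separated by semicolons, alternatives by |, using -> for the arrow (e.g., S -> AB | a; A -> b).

S -> g | j | Bg | BBg | jgg; B -> g | j | Bj | Zg | gB | ZgB; Z -> j | Zj

Nullable set: {B, Z}.
S -> BBg: B, B nullable, giving BBg | Bg | g.
Drop B -> λ.
B -> Bj: B nullable, giving Bj | j.
B -> ZgB: Z, B nullable, giving Zg | ZgB | g | gB.
Drop Z -> λ.
Z -> Zj: Z nullable, giving Zj | j.
Unchanged (no nullable symbols): S -> j; S -> jgg; B -> g; Z -> j.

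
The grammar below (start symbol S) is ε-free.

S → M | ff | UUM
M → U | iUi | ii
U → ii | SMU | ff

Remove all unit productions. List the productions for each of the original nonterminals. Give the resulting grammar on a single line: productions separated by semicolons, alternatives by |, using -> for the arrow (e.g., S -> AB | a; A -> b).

S -> ff | ii | SMU | UUM | iUi; M -> ff | ii | SMU | iUi; U -> ff | ii | SMU

Unit productions: M->U, S->M.
Unit pairs (A ⇒* B via units): (M,U), (S,M), (S,U).
S: inherits non-unit rules of {M, S, U} → SMU | UUM | ff | iUi | ii.
M: inherits non-unit rules of {M, U} → SMU | ff | iUi | ii.
U: inherits non-unit rules of {U} → SMU | ff | ii.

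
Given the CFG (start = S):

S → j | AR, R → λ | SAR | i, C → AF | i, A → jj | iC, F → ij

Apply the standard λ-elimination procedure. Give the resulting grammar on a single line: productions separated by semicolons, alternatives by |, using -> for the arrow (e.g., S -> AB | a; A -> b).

Nullable set: {R}.
S -> AR: R nullable, giving A | AR.
Drop R -> λ.
R -> SAR: R nullable, giving SA | SAR.
Unchanged (no nullable symbols): S -> j; A -> iC; A -> jj; C -> AF; C -> i; F -> ij; R -> i.

S -> A | j | AR; A -> iC | jj; C -> i | AF; F -> ij; R -> i | SA | SAR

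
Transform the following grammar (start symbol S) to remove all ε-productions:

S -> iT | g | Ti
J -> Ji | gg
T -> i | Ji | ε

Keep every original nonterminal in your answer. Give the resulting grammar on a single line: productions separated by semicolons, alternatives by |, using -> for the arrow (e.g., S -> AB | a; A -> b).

S -> g | i | Ti | iT; J -> Ji | gg; T -> i | Ji

Nullable set: {T}.
S -> Ti: T nullable, giving Ti | i.
S -> iT: T nullable, giving i | iT.
Drop T -> ε.
Unchanged (no nullable symbols): S -> g; J -> Ji; J -> gg; T -> Ji; T -> i.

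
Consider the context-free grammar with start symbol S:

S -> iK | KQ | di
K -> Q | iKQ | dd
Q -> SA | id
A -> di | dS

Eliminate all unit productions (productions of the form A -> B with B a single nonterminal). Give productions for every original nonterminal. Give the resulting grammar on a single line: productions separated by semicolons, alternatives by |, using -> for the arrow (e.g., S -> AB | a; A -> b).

S -> KQ | di | iK; A -> dS | di; K -> SA | dd | id | iKQ; Q -> SA | id

Unit productions: K->Q.
Unit pairs (A ⇒* B via units): (K,Q).
S: inherits non-unit rules of {S} → KQ | di | iK.
A: inherits non-unit rules of {A} → dS | di.
K: inherits non-unit rules of {K, Q} → SA | dd | iKQ | id.
Q: inherits non-unit rules of {Q} → SA | id.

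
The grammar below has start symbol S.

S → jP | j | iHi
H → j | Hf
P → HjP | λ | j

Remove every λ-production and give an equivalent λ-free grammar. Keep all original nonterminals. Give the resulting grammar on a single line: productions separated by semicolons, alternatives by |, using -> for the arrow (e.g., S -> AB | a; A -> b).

S -> j | jP | iHi; H -> j | Hf; P -> j | Hj | HjP

Nullable set: {P}.
S -> jP: P nullable, giving j | jP.
Drop P -> λ.
P -> HjP: P nullable, giving Hj | HjP.
Unchanged (no nullable symbols): S -> iHi; S -> j; H -> Hf; H -> j; P -> j.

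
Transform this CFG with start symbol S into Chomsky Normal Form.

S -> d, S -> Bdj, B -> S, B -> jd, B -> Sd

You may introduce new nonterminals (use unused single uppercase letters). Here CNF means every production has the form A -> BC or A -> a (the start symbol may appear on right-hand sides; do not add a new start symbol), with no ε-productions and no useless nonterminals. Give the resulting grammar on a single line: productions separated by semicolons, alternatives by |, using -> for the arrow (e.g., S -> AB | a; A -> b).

No ε-productions.
After unit-elimination: S -> d | Bdj; B -> d | Sd | jd | Bdj.
TERM: introduce A -> d, C -> j and substitute in every rule of length ≥2.
BIN: B -> BAC becomes B -> BD, D -> AC; S -> BAC becomes S -> BE, E -> AC.

S -> d | BE; A -> d; B -> d | BD | CA | SA; C -> j; D -> AC; E -> AC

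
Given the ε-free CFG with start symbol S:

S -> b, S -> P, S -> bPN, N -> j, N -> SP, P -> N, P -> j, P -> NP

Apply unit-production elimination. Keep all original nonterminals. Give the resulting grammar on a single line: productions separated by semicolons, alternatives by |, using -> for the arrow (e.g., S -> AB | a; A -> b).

S -> b | j | NP | SP | bPN; N -> j | SP; P -> j | NP | SP

Unit productions: P->N, S->P.
Unit pairs (A ⇒* B via units): (P,N), (S,N), (S,P).
S: inherits non-unit rules of {N, P, S} → NP | SP | b | bPN | j.
N: inherits non-unit rules of {N} → SP | j.
P: inherits non-unit rules of {N, P} → NP | SP | j.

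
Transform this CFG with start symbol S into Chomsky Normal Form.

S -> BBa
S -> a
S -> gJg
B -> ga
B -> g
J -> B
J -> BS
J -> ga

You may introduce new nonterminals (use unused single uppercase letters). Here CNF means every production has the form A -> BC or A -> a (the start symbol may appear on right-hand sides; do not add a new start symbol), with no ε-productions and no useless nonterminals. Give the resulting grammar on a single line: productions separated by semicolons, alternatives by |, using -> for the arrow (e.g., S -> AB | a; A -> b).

No ε-productions.
After unit-elimination: S -> a | BBa | gJg; B -> g | ga; J -> g | BS | ga.
TERM: introduce C -> a, A -> g and substitute in every rule of length ≥2.
BIN: S -> AJA becomes S -> AD, D -> JA; S -> BBC becomes S -> BE, E -> BC.

S -> a | AD | BE; A -> g; B -> g | AC; C -> a; D -> JA; E -> BC; J -> g | AC | BS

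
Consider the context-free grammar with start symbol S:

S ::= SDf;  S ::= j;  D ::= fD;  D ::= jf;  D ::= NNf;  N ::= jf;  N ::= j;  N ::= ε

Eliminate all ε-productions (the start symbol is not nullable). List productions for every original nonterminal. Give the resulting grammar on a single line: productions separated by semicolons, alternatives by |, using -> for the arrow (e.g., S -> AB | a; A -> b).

Nullable set: {N}.
D -> NNf: N, N nullable, giving NNf | Nf | f.
Drop N -> ε.
Unchanged (no nullable symbols): S -> SDf; S -> j; D -> fD; D -> jf; N -> j; N -> jf.

S -> j | SDf; D -> f | Nf | fD | jf | NNf; N -> j | jf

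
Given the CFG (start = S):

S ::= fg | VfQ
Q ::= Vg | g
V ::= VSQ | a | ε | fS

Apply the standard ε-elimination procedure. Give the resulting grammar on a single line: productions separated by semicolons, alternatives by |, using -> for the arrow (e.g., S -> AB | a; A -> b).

Nullable set: {V}.
S -> VfQ: V nullable, giving VfQ | fQ.
Q -> Vg: V nullable, giving Vg | g.
Drop V -> ε.
V -> VSQ: V nullable, giving SQ | VSQ.
Unchanged (no nullable symbols): S -> fg; Q -> g; V -> a; V -> fS.

S -> fQ | fg | VfQ; Q -> g | Vg; V -> a | SQ | fS | VSQ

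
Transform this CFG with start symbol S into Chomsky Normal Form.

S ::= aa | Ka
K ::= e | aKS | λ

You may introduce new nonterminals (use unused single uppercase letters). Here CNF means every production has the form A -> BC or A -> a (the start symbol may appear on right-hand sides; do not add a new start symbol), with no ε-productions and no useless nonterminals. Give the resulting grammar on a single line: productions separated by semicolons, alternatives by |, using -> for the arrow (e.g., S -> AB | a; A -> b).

Nullable: {K}; after ε-elimination: S -> a | Ka | aa; K -> e | aS | aKS.
No unit productions to eliminate.
TERM: introduce A -> a and substitute in every rule of length ≥2.
BIN: K -> AKS becomes K -> AB, B -> KS.

S -> a | AA | KA; A -> a; B -> KS; K -> e | AB | AS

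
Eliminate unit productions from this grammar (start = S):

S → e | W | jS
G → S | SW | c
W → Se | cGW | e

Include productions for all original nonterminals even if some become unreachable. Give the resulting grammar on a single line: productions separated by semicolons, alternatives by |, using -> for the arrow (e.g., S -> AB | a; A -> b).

Unit productions: G->S, S->W.
Unit pairs (A ⇒* B via units): (G,S), (G,W), (S,W).
S: inherits non-unit rules of {S, W} → Se | cGW | e | jS.
G: inherits non-unit rules of {G, S, W} → SW | Se | c | cGW | e | jS.
W: inherits non-unit rules of {W} → Se | cGW | e.

S -> e | Se | jS | cGW; G -> c | e | SW | Se | jS | cGW; W -> e | Se | cGW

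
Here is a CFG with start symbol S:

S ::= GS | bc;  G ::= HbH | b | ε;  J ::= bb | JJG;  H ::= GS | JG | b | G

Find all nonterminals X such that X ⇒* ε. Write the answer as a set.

Directly nullable (have an ε-rule): {G}.
H is nullable via H -> G (every symbol on the right is already known nullable).
Not nullable: J, S — each has a terminal in every rule's right-hand side or depends on a non-nullable symbol.

{G, H}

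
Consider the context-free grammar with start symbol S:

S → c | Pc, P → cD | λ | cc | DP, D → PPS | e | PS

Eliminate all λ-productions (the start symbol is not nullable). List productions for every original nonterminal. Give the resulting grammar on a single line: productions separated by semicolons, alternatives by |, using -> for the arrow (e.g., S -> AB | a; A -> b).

S -> c | Pc; D -> S | e | PS | PPS; P -> D | DP | cD | cc

Nullable set: {P}.
S -> Pc: P nullable, giving Pc | c.
D -> PPS: P, P nullable, giving PPS | PS | S.
D -> PS: P nullable, giving PS | S.
Drop P -> λ.
P -> DP: P nullable, giving D | DP.
Unchanged (no nullable symbols): S -> c; D -> e; P -> cD; P -> cc.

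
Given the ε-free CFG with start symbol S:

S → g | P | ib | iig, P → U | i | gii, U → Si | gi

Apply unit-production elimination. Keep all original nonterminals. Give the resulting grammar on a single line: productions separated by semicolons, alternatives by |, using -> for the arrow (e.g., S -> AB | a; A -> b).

Unit productions: P->U, S->P.
Unit pairs (A ⇒* B via units): (P,U), (S,P), (S,U).
S: inherits non-unit rules of {P, S, U} → Si | g | gi | gii | i | ib | iig.
P: inherits non-unit rules of {P, U} → Si | gi | gii | i.
U: inherits non-unit rules of {U} → Si | gi.

S -> g | i | Si | gi | ib | gii | iig; P -> i | Si | gi | gii; U -> Si | gi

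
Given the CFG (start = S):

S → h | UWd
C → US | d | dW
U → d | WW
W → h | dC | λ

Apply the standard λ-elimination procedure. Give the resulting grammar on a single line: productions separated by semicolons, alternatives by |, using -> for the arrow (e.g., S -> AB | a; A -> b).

S -> d | h | Ud | Wd | UWd; C -> S | d | US | dW; U -> W | d | WW; W -> h | dC

Nullable set: {U, W}.
S -> UWd: U, W nullable, giving UWd | Ud | Wd | d.
C -> US: U nullable, giving S | US.
C -> dW: W nullable, giving d | dW.
U -> WW: W, W nullable, giving W | WW.
Drop W -> λ.
Unchanged (no nullable symbols): S -> h; C -> d; U -> d; W -> dC; W -> h.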